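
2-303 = -301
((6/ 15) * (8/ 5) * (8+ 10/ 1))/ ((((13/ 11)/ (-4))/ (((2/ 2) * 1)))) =-38.99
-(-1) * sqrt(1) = 1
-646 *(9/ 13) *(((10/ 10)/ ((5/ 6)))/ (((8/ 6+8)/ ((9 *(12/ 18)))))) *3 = -470934/ 455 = -1035.02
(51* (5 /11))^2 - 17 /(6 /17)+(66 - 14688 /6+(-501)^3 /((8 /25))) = -1141200368179 /2904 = -392975333.39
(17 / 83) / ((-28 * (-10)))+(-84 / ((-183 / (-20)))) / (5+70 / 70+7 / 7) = -1858163 / 1417640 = -1.31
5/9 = 0.56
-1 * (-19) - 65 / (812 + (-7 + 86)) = 16864 / 891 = 18.93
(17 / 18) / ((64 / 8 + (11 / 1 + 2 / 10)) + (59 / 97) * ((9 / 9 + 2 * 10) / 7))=0.04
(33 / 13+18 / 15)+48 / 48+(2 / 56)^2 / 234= 4.74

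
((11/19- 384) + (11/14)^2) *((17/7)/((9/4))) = -8078179/19551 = -413.18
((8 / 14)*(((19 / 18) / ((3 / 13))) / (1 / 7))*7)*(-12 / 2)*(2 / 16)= -1729 / 18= -96.06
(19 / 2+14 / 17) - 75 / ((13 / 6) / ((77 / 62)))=-447597 / 13702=-32.67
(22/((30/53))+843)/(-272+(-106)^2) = 3307/41115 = 0.08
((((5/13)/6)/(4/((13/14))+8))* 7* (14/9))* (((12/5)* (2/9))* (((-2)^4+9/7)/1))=847/1620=0.52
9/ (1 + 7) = 9/ 8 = 1.12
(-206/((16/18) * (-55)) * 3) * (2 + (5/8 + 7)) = 19467/160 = 121.67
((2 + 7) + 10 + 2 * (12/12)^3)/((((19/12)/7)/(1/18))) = 98/19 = 5.16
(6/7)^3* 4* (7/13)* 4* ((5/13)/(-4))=-4320/8281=-0.52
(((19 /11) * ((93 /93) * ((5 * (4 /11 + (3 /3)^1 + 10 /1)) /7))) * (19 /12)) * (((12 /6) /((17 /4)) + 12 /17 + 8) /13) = 225625 /14399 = 15.67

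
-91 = -91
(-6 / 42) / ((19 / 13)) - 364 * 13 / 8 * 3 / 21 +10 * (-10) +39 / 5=-235141 / 1330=-176.80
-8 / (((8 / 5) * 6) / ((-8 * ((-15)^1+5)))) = -200 / 3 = -66.67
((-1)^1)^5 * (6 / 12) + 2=3 / 2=1.50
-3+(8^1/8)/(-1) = -4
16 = 16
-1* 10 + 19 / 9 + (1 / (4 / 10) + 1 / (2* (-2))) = -5.64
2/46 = 1/23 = 0.04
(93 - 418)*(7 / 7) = -325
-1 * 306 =-306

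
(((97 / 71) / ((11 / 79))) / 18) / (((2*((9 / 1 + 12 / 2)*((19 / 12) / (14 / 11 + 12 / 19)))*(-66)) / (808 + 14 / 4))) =-824990917 / 3070337490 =-0.27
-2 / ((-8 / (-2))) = -1 / 2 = -0.50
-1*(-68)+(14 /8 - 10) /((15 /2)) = 66.90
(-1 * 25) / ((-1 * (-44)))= -25 / 44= -0.57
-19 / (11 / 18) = -342 / 11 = -31.09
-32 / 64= -1 / 2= -0.50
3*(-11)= -33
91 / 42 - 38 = -215 / 6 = -35.83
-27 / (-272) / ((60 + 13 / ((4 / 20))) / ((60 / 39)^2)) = 27 / 14365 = 0.00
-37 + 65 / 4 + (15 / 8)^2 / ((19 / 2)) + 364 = 208921 / 608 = 343.62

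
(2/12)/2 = 1/12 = 0.08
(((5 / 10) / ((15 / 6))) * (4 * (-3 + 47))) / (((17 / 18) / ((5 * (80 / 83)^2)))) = 20275200 / 117113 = 173.13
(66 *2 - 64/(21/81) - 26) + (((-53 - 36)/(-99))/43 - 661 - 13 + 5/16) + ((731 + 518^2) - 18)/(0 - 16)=-1050673181/59598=-17629.34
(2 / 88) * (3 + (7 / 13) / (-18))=695 / 10296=0.07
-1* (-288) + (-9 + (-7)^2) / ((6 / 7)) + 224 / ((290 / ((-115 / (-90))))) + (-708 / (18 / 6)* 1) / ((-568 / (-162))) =24863393 / 92655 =268.34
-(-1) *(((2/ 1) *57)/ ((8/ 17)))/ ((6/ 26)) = 4199/ 4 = 1049.75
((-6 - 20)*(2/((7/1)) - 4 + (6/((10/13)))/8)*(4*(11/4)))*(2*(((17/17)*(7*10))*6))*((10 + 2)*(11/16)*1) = 5429209.50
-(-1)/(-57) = -1/57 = -0.02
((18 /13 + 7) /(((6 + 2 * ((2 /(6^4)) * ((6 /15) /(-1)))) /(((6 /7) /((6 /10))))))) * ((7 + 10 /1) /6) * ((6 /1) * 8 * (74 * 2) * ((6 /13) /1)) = 106626067200 /5748197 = 18549.48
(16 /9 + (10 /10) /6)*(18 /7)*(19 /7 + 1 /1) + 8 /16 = 267 /14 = 19.07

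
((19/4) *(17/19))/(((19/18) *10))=153/380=0.40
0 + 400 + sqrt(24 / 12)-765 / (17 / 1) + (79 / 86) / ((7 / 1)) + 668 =sqrt(2) + 615925 / 602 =1024.55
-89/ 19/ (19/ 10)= -890/ 361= -2.47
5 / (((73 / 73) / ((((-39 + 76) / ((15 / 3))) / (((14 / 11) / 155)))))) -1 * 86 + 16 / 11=680915 / 154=4421.53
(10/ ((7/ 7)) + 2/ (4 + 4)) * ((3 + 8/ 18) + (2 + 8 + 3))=1517/ 9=168.56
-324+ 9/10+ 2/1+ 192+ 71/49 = -62549/490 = -127.65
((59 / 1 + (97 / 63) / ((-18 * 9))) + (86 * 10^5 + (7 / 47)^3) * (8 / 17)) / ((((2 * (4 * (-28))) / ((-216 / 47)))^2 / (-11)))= -801930241943509261 / 42793943546144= -18739.34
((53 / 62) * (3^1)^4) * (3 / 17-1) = -30051 / 527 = -57.02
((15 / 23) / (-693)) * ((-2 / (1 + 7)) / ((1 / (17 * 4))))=85 / 5313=0.02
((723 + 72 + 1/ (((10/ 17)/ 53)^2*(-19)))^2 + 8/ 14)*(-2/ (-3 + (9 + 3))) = -3417276488207/ 113715000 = -30051.24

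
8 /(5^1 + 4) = 8 /9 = 0.89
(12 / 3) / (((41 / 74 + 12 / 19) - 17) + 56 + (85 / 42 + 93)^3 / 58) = 12083456448 / 44810382140065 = 0.00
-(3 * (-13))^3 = 59319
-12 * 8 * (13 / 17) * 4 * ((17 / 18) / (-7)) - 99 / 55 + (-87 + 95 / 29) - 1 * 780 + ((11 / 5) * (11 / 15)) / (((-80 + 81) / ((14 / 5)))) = -62528143 / 76125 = -821.39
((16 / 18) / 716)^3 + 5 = 20905310663 / 4181062131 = 5.00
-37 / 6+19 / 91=-3253 / 546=-5.96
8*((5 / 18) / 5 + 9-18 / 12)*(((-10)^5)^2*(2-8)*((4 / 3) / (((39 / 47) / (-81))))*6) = 36817920000000000 / 13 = 2832147692307692.31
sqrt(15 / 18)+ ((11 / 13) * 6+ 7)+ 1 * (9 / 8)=sqrt(30) / 6+ 1373 / 104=14.11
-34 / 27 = -1.26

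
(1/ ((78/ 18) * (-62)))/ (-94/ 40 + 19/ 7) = -70/ 6851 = -0.01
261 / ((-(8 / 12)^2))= -2349 / 4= -587.25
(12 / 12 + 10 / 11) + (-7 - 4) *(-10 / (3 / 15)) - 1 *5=6016 / 11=546.91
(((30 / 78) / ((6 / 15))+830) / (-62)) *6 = -64815 / 806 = -80.42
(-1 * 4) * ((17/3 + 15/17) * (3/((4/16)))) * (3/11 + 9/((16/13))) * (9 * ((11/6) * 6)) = -4013010/17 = -236059.41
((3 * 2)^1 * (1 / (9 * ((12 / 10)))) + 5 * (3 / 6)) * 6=55 / 3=18.33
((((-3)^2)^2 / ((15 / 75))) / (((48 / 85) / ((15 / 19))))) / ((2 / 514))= 44236125 / 304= 145513.57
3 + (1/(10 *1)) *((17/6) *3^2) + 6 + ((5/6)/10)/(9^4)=2273389/196830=11.55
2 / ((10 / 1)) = 1 / 5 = 0.20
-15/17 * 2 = -30/17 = -1.76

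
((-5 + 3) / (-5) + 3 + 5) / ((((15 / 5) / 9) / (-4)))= -504 / 5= -100.80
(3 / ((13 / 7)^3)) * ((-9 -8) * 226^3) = -201924777768 / 2197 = -91909320.79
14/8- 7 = -21/4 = -5.25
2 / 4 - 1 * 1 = -1 / 2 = -0.50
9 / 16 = 0.56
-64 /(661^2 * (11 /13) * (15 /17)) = -14144 /72091965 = -0.00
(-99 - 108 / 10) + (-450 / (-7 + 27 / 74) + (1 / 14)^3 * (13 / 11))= -41.98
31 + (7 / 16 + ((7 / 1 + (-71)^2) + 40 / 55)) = 894109 / 176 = 5080.16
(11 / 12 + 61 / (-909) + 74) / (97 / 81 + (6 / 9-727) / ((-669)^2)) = 17400724119 / 278019872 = 62.59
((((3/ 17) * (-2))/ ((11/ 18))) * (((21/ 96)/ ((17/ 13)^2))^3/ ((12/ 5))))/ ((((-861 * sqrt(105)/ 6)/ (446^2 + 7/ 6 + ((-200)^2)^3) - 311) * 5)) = 683312843526453470110549770049337537356017/ 2109445450937631106577406645315190232468748763136 - 4926416435956691940856926789 * sqrt(105)/ 2109445450937631106577406645315190232468748763136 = 0.00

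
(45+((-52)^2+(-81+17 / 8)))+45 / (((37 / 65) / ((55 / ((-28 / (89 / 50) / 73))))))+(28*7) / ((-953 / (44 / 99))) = -38892283630 / 2221443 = -17507.67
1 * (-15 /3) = -5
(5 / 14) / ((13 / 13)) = 0.36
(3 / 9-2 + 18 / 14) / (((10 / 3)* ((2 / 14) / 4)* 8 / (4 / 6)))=-0.27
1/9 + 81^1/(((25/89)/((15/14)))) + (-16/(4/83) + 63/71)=-22.04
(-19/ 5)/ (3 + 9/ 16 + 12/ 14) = -2128/ 2475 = -0.86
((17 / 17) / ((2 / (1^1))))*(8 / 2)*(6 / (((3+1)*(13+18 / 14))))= 21 / 100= 0.21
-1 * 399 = -399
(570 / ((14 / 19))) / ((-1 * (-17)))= 5415 / 119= 45.50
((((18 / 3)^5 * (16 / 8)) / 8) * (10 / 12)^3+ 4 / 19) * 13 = 277927 / 19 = 14627.74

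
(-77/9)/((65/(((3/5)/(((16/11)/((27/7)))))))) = -0.21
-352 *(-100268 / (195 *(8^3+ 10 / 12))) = 70588672 / 200005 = 352.93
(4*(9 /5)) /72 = 1 /10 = 0.10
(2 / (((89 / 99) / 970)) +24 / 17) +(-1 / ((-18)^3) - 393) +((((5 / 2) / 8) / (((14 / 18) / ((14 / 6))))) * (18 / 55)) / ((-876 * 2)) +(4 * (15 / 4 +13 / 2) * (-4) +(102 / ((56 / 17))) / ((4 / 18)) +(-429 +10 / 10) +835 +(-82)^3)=-217924362048499151 / 396789357888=-549219.27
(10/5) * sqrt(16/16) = 2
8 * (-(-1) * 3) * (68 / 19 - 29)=-11592 / 19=-610.11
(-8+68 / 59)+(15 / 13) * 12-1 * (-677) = 524627 / 767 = 684.00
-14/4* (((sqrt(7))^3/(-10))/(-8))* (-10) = 49* sqrt(7)/16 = 8.10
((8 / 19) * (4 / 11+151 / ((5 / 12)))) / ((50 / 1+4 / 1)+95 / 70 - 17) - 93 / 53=2.23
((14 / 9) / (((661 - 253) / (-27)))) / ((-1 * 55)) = 7 / 3740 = 0.00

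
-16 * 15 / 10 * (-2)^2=-96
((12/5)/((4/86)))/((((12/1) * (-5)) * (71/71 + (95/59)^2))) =-149683/625300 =-0.24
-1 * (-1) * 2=2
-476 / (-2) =238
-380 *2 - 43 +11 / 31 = -24882 / 31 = -802.65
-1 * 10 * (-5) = 50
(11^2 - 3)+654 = 772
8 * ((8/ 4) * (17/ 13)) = 272/ 13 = 20.92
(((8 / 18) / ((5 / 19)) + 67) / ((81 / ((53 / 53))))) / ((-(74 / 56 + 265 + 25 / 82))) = -3548468 / 1115687115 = -0.00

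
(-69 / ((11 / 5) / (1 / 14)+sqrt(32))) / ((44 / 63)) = -152145 / 45832+108675* sqrt(2) / 252076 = -2.71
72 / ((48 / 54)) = 81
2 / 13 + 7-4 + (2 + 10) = 197 / 13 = 15.15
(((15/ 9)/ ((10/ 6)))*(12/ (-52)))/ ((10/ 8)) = -12/ 65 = -0.18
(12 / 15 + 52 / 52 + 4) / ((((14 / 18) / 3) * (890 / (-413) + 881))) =46197 / 1814815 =0.03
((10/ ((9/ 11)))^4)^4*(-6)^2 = 1837989194542886440000000000000000/ 205891132094649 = 8926995426388520948.48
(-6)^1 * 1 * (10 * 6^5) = -466560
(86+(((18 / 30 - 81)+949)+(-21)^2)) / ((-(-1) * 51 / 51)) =6978 / 5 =1395.60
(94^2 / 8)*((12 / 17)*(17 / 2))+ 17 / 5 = 33152 / 5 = 6630.40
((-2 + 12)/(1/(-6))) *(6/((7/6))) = -2160/7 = -308.57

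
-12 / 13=-0.92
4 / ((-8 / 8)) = -4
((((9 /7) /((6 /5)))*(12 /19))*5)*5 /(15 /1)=150 /133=1.13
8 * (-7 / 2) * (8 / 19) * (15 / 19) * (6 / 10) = -2016 / 361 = -5.58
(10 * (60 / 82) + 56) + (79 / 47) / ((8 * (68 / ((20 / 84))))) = 1393881283 / 22014048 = 63.32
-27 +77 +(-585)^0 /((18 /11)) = 911 /18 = 50.61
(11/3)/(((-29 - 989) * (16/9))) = -33/16288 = -0.00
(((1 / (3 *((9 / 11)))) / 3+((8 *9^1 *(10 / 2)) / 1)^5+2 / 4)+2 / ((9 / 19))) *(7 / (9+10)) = 2227701221054.42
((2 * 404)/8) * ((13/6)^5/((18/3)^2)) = 37500593/279936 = 133.96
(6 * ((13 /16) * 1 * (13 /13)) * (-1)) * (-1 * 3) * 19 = 2223 /8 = 277.88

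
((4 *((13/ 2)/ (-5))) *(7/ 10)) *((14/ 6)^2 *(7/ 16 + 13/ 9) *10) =-1208389/ 3240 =-372.96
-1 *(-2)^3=8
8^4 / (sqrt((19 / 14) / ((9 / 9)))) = 4096* sqrt(266) / 19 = 3515.99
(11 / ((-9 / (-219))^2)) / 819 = 58619 / 7371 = 7.95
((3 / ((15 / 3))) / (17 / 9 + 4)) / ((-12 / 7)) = -63 / 1060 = -0.06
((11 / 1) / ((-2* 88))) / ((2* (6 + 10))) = -1 / 512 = -0.00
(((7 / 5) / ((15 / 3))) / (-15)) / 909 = -7 / 340875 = -0.00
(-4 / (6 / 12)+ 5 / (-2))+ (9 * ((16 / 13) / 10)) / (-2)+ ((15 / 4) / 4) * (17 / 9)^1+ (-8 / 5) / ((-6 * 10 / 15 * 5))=-9.20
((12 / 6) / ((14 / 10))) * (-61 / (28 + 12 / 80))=-12200 / 3941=-3.10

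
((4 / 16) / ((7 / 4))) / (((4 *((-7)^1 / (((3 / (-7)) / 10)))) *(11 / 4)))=3 / 37730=0.00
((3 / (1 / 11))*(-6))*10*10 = -19800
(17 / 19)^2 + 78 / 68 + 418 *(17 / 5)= 87338569 / 61370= 1423.15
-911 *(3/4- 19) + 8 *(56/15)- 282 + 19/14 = 6877489/420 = 16374.97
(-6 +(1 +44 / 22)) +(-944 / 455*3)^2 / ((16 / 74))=36472461 / 207025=176.17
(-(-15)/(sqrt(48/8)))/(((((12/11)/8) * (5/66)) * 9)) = 242 * sqrt(6)/9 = 65.86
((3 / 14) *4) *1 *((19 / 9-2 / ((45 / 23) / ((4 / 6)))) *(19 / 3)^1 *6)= 14668 / 315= 46.57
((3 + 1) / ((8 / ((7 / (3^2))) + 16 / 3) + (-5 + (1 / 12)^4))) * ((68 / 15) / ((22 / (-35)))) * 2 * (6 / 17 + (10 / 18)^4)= -10033393664 / 4120116759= -2.44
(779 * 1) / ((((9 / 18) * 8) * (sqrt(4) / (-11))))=-8569 / 8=-1071.12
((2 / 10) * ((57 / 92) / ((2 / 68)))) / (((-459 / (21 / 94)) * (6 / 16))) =-266 / 48645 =-0.01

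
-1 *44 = -44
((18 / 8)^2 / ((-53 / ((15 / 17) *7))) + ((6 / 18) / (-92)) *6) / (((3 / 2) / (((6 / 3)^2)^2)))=-405646 / 62169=-6.52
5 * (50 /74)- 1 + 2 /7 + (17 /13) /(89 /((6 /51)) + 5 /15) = 40759188 /15289547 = 2.67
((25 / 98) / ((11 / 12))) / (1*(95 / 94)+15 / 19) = 53580 / 346577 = 0.15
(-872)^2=760384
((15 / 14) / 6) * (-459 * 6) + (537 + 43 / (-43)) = 619 / 14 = 44.21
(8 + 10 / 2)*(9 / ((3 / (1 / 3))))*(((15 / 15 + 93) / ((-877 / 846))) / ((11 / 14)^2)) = -1909.47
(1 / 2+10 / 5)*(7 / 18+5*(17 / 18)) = 115 / 9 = 12.78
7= 7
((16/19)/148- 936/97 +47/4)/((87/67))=1.62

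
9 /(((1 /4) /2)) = 72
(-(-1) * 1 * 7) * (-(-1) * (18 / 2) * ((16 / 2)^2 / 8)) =504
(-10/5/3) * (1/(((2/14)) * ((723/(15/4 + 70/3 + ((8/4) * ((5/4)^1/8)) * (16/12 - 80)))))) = -35/2169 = -0.02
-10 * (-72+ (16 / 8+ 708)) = -6380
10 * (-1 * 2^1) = -20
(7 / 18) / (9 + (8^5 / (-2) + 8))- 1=-294613 / 294606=-1.00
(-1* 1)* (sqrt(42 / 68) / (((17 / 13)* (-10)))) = 13* sqrt(714) / 5780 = 0.06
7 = 7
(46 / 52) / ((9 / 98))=1127 / 117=9.63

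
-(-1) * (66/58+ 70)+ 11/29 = 2074/29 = 71.52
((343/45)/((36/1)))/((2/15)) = 343/216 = 1.59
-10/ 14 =-5/ 7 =-0.71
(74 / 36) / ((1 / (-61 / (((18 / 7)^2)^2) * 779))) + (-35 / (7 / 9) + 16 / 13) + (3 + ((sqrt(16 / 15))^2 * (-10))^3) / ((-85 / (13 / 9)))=-4713130701707 / 2087972640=-2257.28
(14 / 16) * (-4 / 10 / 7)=-0.05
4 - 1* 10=-6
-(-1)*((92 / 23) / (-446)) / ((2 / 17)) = -17 / 223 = -0.08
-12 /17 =-0.71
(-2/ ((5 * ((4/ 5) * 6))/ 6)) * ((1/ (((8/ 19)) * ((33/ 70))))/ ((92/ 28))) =-4655/ 6072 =-0.77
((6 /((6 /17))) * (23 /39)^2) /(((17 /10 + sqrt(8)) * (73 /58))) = -88670980 /56737863 + 104318800 * sqrt(2) /56737863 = 1.04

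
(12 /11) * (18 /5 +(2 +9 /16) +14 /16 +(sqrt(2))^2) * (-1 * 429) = -84591 /20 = -4229.55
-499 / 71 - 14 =-1493 / 71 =-21.03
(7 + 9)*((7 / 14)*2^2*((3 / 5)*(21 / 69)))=672 / 115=5.84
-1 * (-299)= 299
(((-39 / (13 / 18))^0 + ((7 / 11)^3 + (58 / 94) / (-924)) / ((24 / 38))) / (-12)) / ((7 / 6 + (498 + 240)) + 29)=-88719901 / 581263629408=-0.00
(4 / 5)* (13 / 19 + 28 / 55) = 4988 / 5225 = 0.95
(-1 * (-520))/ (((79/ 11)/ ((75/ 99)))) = 13000/ 237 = 54.85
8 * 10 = 80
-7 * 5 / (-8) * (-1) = -35 / 8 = -4.38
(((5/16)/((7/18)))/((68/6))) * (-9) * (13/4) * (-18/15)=9477/3808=2.49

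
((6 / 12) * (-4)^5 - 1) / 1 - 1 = -514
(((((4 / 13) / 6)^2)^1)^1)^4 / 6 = 128 / 16056027781443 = 0.00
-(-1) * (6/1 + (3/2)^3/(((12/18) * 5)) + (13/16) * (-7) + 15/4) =203/40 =5.08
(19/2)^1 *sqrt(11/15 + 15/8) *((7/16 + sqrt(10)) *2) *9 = 399 *sqrt(9390)/320 + 57 *sqrt(939)/2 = 994.15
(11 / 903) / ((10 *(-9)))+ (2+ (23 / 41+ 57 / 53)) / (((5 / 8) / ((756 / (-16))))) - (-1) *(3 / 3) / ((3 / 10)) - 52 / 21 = -48398635547 / 176599710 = -274.06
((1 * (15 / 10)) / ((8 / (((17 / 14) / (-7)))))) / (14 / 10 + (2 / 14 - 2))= 255 / 3584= 0.07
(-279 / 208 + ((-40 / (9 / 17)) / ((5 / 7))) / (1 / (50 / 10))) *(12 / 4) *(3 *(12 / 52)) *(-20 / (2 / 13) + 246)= -86355417 / 676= -127744.70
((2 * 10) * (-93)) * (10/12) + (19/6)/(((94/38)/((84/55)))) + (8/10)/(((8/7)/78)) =-772111/517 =-1493.44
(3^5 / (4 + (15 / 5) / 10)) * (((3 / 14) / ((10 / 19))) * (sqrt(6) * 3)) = 41553 * sqrt(6) / 602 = 169.08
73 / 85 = 0.86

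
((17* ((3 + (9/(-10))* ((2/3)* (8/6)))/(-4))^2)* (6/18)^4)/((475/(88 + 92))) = 2057/85500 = 0.02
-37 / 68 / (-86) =0.01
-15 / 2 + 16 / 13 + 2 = -4.27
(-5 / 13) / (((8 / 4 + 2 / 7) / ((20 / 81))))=-175 / 4212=-0.04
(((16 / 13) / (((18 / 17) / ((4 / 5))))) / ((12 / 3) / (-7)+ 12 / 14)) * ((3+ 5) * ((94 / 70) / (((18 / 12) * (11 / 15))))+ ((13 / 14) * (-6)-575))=-11954944 / 6435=-1857.80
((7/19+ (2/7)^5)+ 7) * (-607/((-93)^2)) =-1428627916/2761911117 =-0.52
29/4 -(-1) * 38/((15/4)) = 1043/60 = 17.38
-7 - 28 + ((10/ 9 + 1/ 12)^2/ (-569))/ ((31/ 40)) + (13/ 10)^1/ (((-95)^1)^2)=-2256745549004/ 64472749875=-35.00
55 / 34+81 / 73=6769 / 2482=2.73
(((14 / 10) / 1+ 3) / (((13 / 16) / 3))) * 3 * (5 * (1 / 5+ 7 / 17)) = 12672 / 85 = 149.08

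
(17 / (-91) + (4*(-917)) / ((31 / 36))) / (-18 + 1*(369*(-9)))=12016895 / 9419319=1.28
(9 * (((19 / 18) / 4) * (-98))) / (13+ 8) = -133 / 12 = -11.08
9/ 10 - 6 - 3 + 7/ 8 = -7.22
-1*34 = -34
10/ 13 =0.77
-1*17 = -17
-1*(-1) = 1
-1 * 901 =-901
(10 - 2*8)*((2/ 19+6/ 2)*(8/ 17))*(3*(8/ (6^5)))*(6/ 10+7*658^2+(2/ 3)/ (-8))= -82015.44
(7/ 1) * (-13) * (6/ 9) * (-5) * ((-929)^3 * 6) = -1459212461980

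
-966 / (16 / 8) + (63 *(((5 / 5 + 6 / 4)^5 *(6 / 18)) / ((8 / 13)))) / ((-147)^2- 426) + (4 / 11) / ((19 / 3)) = -182392286585 / 377791744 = -482.79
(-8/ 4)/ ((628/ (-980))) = 490/ 157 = 3.12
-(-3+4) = -1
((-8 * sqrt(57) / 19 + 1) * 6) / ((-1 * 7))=-6 / 7 + 48 * sqrt(57) / 133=1.87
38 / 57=2 / 3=0.67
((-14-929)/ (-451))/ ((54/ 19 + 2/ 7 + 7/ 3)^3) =1460987577/ 113805794729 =0.01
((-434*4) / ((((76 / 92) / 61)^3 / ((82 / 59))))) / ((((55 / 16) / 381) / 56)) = -134205270468047407104 / 22257455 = -6029677268494.87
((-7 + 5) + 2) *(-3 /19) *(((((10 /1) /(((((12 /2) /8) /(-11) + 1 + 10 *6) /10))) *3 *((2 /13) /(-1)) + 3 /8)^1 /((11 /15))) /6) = 0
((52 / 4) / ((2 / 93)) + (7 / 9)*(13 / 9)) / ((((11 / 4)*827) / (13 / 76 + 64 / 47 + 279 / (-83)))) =-0.49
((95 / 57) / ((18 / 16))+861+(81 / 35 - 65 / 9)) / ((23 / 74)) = 2759.15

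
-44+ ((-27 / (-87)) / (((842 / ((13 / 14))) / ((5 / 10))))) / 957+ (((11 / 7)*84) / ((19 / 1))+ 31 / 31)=-149399578819 / 4143929944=-36.05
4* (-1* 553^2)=-1223236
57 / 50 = 1.14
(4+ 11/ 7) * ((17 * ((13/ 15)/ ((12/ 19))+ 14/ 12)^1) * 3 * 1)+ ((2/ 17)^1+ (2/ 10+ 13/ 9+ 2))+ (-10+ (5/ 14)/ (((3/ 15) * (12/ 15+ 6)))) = 1532455/ 2142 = 715.43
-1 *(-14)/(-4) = -7/2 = -3.50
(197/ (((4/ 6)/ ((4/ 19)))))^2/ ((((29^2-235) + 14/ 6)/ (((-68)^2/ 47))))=19380904128/ 30964775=625.90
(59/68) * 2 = 59/34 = 1.74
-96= -96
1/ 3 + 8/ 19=43/ 57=0.75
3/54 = 1/18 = 0.06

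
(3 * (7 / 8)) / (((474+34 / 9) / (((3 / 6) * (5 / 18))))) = 21 / 27520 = 0.00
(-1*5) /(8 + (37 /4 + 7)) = -20 /97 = -0.21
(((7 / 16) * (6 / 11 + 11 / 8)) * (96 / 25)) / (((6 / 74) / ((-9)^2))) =3545451 / 1100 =3223.14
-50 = -50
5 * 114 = 570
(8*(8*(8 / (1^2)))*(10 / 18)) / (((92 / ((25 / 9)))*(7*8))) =0.15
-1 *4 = -4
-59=-59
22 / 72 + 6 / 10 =163 / 180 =0.91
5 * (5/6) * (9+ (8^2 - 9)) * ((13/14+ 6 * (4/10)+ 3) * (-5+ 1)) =-141760/21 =-6750.48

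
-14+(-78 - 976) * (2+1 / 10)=-11137 / 5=-2227.40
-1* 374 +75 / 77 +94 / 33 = -85511 / 231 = -370.18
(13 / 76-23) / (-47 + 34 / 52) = 0.49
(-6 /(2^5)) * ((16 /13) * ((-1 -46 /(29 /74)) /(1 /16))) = 164784 /377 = 437.09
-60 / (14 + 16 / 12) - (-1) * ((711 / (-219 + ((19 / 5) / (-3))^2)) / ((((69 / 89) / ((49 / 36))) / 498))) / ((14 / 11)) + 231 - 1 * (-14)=-9025489705 / 4500088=-2005.63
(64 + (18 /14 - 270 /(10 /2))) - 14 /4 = 109 /14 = 7.79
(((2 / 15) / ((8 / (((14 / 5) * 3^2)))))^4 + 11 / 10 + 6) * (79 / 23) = 3520988999 / 143750000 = 24.49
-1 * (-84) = 84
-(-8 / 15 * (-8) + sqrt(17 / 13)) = -64 / 15 -sqrt(221) / 13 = -5.41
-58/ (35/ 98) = -812/ 5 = -162.40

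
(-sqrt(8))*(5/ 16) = -5*sqrt(2)/ 8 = -0.88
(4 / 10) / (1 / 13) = 26 / 5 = 5.20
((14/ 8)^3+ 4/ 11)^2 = 16232841/ 495616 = 32.75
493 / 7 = 70.43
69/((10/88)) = 3036/5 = 607.20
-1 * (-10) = 10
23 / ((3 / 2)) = 46 / 3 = 15.33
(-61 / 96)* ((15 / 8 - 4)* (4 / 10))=0.54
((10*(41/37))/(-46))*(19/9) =-3895/7659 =-0.51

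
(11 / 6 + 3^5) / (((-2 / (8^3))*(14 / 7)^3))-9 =-23531 / 3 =-7843.67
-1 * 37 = -37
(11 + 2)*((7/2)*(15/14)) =195/4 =48.75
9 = 9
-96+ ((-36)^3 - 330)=-47082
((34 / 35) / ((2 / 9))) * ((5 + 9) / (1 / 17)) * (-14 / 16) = -18207 / 20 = -910.35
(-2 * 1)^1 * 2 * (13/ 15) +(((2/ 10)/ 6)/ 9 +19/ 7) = -0.75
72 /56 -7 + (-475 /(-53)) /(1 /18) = 57730 /371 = 155.61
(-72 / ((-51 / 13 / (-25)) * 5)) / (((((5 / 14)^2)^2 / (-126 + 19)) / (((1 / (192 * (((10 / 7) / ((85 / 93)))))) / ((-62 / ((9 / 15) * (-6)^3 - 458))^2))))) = 50449971083057 / 279290625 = 180636.11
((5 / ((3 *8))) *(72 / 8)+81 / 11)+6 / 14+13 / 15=97333 / 9240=10.53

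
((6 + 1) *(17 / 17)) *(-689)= -4823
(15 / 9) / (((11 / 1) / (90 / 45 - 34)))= -160 / 33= -4.85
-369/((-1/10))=3690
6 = 6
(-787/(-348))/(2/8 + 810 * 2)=787/563847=0.00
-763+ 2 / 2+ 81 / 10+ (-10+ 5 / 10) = -3817 / 5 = -763.40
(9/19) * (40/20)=18/19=0.95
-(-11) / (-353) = -0.03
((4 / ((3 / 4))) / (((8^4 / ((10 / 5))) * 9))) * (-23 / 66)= -23 / 228096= -0.00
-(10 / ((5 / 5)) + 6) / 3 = -16 / 3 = -5.33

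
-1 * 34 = -34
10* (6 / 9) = 6.67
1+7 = 8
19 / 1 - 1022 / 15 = -737 / 15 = -49.13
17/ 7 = 2.43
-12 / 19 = -0.63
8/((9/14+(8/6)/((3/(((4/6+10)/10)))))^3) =54010152000/9407293631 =5.74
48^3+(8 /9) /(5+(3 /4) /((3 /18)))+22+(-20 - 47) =18903553 /171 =110547.09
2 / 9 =0.22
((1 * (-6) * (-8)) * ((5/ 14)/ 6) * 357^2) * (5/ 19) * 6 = 10924200/ 19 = 574957.89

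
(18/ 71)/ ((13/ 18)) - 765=-705771/ 923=-764.65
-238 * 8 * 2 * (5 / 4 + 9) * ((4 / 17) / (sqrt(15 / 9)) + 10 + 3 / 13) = -5191256 / 13 - 9184 * sqrt(15) / 5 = -406441.28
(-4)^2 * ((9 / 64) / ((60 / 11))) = 33 / 80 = 0.41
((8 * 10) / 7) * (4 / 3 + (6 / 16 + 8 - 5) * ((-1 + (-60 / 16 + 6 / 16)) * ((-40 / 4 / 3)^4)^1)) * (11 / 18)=-2404490 / 189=-12722.17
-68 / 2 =-34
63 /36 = 7 /4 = 1.75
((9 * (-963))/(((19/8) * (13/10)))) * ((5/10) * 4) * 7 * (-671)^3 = 2932610463145440/247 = 11872916854839.84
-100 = -100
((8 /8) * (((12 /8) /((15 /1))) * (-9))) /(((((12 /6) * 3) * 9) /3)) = -1 /20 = -0.05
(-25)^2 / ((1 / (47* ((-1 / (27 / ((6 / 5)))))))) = -11750 / 9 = -1305.56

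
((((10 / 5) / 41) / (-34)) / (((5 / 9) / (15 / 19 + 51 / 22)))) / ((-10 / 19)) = 11691 / 766700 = 0.02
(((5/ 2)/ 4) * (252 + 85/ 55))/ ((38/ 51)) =711195/ 3344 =212.68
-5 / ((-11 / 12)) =60 / 11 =5.45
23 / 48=0.48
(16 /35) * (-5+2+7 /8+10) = 3.60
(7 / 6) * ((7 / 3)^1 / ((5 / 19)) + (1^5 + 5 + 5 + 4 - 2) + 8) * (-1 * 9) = -1568 / 5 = -313.60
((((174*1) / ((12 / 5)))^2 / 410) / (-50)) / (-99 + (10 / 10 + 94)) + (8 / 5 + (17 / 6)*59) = 6645179 / 39360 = 168.83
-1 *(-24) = 24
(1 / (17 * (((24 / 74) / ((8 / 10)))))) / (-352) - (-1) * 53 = 4757243 / 89760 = 53.00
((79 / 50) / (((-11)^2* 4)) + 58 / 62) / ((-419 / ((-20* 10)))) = 704249 / 1571669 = 0.45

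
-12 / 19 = -0.63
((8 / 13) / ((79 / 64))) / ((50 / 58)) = 14848 / 25675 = 0.58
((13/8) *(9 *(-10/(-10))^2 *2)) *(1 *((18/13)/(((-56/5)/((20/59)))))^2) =455625/8869588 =0.05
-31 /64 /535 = -31 /34240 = -0.00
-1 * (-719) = 719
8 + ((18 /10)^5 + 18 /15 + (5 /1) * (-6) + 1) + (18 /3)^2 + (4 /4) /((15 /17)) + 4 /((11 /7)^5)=55330751497 /1509853125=36.65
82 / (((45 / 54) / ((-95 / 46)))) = -4674 / 23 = -203.22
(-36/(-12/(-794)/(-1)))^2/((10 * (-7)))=-2836962/35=-81056.06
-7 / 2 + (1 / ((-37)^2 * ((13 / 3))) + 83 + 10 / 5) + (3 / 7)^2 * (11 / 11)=142465279 / 1744106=81.68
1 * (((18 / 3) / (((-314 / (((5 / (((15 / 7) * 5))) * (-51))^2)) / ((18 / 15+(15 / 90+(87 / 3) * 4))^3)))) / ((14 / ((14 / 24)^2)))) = -4327031312838647 / 10173600000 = -425319.58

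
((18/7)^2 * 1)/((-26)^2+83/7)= 36/3745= 0.01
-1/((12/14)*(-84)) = 1/72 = 0.01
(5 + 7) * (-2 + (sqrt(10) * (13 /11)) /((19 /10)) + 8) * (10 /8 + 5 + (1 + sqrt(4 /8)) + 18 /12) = 6 * (65 * sqrt(10) + 627) * (2 * sqrt(2) + 35) /209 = 904.13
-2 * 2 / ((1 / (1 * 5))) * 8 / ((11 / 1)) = -160 / 11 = -14.55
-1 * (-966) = 966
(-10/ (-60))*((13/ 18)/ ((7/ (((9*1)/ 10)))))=13/ 840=0.02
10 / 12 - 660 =-3955 / 6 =-659.17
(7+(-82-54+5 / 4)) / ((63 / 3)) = -73 / 12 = -6.08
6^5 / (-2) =-3888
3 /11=0.27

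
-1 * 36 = -36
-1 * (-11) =11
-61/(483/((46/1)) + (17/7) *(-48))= 854/1485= 0.58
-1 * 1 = -1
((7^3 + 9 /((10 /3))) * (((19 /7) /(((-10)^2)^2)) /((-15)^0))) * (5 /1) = 65683 /140000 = 0.47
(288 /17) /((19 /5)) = 1440 /323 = 4.46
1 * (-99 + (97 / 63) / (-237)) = -1478266 / 14931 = -99.01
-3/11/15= -0.02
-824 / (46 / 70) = -28840 / 23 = -1253.91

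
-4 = -4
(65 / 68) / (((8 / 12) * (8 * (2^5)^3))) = 195 / 35651584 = 0.00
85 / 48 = 1.77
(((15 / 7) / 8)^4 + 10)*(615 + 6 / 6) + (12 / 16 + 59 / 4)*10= 6318.17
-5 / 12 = -0.42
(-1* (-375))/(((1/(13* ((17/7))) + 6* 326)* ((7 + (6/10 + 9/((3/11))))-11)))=414375/63977884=0.01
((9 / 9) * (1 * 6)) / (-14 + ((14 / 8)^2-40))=-96 / 815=-0.12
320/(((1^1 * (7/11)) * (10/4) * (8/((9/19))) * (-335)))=-1584/44555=-0.04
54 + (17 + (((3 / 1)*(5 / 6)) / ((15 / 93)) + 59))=291 / 2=145.50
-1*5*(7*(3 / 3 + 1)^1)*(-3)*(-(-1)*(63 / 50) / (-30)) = -441 / 50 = -8.82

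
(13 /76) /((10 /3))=39 /760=0.05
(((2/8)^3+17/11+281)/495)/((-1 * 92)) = -198923/32060160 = -0.01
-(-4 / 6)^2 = -4 / 9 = -0.44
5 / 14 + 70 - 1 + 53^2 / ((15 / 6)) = 83507 / 70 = 1192.96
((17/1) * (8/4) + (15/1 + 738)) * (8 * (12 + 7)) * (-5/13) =-598120/13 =-46009.23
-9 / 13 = -0.69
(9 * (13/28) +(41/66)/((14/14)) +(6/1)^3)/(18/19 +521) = 3876361/9163308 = 0.42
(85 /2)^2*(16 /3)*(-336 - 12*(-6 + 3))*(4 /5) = -2312000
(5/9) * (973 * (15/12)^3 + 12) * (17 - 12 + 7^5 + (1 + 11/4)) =13720867265/768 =17865712.58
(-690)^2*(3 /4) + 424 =357499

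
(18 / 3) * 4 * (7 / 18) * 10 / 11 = 280 / 33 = 8.48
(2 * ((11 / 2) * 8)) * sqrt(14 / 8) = 44 * sqrt(7) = 116.41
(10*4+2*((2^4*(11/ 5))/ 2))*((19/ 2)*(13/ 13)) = 3572/ 5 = 714.40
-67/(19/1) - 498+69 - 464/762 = -3135466/7239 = -433.14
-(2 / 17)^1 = -2 / 17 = -0.12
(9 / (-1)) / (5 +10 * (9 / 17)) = -153 / 175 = -0.87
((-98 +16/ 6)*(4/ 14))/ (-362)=286/ 3801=0.08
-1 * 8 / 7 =-8 / 7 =-1.14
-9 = -9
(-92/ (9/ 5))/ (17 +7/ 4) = -368/ 135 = -2.73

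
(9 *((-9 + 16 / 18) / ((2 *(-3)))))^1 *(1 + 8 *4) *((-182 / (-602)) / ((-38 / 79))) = -824681 / 3268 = -252.35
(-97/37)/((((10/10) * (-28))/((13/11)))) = 1261/11396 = 0.11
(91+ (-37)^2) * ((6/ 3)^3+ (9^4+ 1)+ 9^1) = 9605340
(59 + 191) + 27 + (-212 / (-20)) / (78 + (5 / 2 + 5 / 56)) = 6253473 / 22565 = 277.13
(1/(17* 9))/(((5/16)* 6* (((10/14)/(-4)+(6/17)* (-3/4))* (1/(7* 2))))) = -3136/28485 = -0.11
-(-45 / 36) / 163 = 5 / 652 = 0.01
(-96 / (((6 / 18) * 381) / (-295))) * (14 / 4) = 99120 / 127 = 780.47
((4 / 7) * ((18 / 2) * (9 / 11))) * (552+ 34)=189864 / 77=2465.77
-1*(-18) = 18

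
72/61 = 1.18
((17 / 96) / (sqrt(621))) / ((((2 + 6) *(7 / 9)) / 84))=17 *sqrt(69) / 1472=0.10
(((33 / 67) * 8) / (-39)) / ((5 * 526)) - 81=-92774609 / 1145365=-81.00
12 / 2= 6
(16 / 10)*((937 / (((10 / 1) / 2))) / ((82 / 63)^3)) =234294039 / 1723025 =135.98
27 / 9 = 3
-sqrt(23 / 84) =-sqrt(483) / 42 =-0.52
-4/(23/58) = -232/23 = -10.09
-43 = -43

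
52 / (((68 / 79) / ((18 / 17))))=63.97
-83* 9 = -747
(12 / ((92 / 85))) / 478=255 / 10994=0.02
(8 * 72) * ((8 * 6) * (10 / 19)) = 276480 / 19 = 14551.58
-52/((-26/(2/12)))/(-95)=-1/285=-0.00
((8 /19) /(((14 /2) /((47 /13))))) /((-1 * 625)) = -376 /1080625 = -0.00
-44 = -44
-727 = -727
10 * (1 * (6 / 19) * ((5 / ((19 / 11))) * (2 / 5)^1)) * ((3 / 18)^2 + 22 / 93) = 32450 / 33573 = 0.97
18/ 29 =0.62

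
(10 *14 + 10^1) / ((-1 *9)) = -50 / 3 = -16.67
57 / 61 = 0.93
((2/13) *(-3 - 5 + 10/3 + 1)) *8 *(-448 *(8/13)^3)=40370176/85683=471.16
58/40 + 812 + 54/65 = 211713/260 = 814.28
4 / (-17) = -4 / 17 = -0.24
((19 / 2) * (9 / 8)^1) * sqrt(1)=10.69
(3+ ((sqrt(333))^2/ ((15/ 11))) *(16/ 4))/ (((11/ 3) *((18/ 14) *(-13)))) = -11431/ 715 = -15.99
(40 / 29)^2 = 1.90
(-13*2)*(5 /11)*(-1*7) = 910 /11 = 82.73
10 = 10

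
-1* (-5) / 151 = 5 / 151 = 0.03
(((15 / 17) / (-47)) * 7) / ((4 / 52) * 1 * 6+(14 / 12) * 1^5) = -8190 / 101473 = -0.08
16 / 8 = 2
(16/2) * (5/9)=40/9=4.44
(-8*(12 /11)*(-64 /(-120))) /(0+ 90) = -128 /2475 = -0.05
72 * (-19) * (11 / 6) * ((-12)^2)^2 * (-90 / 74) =2340264960 / 37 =63250404.32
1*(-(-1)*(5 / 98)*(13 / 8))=65 / 784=0.08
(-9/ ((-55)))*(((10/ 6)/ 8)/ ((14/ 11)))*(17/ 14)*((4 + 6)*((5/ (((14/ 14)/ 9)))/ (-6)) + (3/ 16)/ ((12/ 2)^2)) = -34969/ 14336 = -2.44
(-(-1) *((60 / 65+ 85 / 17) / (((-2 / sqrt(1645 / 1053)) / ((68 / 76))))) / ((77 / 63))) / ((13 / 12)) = -714 *sqrt(21385) / 41743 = -2.50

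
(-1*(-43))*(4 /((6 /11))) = 946 /3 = 315.33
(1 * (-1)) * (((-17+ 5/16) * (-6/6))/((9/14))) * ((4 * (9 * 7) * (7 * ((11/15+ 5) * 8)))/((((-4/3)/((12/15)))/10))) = 63007728/5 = 12601545.60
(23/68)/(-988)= -23/67184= -0.00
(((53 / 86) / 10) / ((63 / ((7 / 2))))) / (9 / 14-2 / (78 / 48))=-4823 / 828180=-0.01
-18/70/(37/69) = -621/1295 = -0.48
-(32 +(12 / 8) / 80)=-5123 / 160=-32.02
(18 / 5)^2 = 324 / 25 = 12.96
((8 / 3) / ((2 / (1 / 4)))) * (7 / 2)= 7 / 6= 1.17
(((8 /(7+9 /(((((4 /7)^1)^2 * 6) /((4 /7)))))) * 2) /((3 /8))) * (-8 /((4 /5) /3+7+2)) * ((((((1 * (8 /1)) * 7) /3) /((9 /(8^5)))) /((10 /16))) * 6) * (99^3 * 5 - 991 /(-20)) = -12113785438463.51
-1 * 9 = -9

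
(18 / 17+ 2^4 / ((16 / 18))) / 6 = 54 / 17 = 3.18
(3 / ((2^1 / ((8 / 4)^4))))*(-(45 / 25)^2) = -1944 / 25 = -77.76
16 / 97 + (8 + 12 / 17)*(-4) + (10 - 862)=-1462100 / 1649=-886.66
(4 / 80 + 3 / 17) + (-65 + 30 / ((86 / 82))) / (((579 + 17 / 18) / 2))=15407929 / 152618180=0.10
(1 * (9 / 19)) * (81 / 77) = 729 / 1463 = 0.50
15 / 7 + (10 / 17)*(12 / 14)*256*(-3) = -45825 / 119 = -385.08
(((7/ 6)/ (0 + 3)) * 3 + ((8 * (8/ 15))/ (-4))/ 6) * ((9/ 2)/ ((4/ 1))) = 89/ 80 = 1.11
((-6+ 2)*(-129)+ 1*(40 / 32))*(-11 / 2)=-2844.88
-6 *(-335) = 2010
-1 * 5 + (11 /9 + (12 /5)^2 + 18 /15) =716 /225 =3.18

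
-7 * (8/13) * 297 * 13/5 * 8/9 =-14784/5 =-2956.80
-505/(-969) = 505/969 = 0.52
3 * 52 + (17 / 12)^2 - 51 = 15409 / 144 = 107.01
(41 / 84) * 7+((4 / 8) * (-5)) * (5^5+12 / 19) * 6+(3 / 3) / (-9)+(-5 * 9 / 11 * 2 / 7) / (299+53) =-108642051667 / 2317392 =-46881.17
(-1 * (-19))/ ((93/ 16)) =304/ 93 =3.27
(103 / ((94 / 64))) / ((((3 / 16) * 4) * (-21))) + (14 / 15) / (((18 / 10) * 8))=-155905 / 35532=-4.39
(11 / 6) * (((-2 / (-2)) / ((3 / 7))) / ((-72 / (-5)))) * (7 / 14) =385 / 2592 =0.15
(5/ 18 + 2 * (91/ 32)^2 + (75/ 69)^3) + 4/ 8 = 18.24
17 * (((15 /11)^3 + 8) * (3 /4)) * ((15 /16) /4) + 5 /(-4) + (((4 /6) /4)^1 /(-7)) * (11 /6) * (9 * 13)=59930413 /2385152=25.13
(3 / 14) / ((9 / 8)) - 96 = -2012 / 21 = -95.81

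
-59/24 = -2.46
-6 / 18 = -1 / 3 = -0.33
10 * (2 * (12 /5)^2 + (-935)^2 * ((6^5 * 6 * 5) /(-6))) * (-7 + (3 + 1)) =5098480198272 /5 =1019696039654.40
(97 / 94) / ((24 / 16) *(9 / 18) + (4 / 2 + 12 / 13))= 2522 / 8977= 0.28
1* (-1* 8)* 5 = -40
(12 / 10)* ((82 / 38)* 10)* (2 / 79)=984 / 1501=0.66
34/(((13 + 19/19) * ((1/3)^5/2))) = 8262/7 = 1180.29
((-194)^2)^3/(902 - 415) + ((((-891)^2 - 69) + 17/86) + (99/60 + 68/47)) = 2154814245999648381/19684540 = 109467340664.28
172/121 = 1.42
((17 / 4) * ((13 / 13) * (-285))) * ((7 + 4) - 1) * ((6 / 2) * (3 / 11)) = -9910.23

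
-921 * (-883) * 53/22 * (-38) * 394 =-322660666194/11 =-29332787835.82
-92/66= -46/33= -1.39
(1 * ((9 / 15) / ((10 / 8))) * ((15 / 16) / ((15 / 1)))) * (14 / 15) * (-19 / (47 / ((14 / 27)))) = -931 / 158625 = -0.01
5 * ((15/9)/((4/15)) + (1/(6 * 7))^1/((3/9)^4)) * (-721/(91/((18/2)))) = -1061415/364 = -2915.98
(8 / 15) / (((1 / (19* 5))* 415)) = 152 / 1245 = 0.12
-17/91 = -0.19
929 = 929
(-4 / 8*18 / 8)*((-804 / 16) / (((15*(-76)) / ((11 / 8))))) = -6633 / 97280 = -0.07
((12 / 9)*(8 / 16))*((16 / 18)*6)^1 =32 / 9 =3.56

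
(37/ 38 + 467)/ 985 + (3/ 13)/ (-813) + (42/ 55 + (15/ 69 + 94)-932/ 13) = 158560153197/ 6672414034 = 23.76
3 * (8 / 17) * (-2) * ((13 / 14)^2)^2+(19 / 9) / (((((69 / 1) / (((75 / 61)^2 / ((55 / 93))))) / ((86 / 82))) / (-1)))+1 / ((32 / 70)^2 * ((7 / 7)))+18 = 20.60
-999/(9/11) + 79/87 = -106148/87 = -1220.09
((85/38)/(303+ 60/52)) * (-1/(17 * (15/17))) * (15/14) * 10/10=-1105/2103528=-0.00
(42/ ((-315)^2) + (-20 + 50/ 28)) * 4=-344242/ 4725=-72.86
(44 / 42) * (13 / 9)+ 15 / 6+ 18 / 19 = 35627 / 7182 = 4.96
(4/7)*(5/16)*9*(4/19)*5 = 225/133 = 1.69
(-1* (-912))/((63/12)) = 1216/7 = 173.71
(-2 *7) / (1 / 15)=-210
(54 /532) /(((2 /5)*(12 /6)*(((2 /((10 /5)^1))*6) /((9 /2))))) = 405 /4256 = 0.10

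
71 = 71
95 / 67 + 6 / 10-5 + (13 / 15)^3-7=-2110001 / 226125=-9.33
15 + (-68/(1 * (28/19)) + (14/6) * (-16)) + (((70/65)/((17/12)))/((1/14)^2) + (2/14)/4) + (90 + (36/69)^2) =1677584023/9820356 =170.83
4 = 4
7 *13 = 91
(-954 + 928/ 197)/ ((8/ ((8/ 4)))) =-93505/ 394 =-237.32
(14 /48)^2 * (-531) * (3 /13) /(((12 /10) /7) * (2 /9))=-910665 /3328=-273.64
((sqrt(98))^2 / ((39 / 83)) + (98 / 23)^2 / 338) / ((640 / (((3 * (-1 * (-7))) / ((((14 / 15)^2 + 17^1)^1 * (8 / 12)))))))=13218642045 / 23006810944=0.57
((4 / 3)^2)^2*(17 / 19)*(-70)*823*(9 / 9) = -250718720 / 1539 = -162910.15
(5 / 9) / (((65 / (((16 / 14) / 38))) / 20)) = 0.01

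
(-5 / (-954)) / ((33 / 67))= 335 / 31482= 0.01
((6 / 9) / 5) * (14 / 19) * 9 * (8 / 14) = 0.51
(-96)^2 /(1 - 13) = -768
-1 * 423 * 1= -423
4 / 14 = 2 / 7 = 0.29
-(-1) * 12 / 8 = 3 / 2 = 1.50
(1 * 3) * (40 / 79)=120 / 79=1.52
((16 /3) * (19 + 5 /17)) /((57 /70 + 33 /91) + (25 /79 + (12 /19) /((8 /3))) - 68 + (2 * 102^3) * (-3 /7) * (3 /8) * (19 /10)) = -358414784 /2257590999945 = -0.00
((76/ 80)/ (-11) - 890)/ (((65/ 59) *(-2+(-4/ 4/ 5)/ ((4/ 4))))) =888717/ 2420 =367.24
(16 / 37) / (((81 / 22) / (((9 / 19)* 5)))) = 1760 / 6327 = 0.28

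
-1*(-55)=55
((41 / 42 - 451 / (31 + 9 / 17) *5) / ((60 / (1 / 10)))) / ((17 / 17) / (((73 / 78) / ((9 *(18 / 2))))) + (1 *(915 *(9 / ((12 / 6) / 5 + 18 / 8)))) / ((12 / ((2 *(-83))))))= 3072167843 / 1120994242905600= 0.00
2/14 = 1/7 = 0.14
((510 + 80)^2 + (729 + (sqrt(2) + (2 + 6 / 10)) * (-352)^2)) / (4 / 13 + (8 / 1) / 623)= 22806784 * sqrt(2) / 59 + 27171310803 / 12980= 2639993.58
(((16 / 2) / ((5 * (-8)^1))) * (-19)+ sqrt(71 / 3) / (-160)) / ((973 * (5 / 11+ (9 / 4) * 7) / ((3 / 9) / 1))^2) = 36784 / 21657945375045 - 121 * sqrt(213) / 129947672250270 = 0.00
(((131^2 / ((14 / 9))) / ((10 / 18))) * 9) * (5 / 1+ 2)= 12510369 / 10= 1251036.90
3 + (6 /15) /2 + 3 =6.20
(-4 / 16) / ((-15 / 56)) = 14 / 15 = 0.93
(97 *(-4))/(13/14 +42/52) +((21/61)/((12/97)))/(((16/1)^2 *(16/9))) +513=22860307921/78954496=289.54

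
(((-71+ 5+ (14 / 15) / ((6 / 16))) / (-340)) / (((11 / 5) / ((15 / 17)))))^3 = 2918076589 / 6939454537224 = 0.00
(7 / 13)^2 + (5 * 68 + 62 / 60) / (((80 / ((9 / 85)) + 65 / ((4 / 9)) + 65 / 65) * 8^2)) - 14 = -12043583603 / 878827040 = -13.70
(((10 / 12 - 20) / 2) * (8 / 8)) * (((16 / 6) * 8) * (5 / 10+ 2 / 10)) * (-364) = 468832 / 9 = 52092.44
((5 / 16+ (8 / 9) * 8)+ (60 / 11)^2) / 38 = 647749 / 662112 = 0.98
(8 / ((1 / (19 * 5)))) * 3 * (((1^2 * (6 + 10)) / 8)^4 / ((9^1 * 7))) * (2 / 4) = 289.52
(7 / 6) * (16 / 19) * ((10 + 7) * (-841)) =-800632 / 57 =-14046.18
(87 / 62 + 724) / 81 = 44975 / 5022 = 8.96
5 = 5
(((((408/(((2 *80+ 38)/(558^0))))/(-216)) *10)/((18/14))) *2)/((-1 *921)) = 1190/7385499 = 0.00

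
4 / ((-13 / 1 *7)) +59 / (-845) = -673 / 5915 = -0.11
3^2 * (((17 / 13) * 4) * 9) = 423.69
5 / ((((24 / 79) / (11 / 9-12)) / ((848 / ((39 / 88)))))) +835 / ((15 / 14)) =-356581682 / 1053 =-338634.08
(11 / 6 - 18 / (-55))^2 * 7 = 3558583 / 108900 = 32.68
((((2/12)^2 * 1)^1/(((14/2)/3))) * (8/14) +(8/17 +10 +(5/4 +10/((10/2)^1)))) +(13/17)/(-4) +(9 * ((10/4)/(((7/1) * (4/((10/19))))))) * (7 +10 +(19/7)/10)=7916359/379848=20.84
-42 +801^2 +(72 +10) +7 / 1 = 641648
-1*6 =-6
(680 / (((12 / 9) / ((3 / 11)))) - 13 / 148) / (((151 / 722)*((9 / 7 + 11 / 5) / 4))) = 2859262595 / 3748877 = 762.70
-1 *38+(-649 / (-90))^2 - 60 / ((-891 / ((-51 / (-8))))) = 1285661 / 89100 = 14.43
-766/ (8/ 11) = -4213/ 4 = -1053.25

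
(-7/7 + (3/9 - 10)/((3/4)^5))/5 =-6085/729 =-8.35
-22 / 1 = -22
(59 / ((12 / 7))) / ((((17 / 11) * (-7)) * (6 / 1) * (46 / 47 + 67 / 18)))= -30503 / 270436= -0.11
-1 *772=-772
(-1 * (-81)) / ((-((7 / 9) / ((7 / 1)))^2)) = -6561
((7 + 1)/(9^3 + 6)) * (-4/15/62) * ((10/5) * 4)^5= -524288/341775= -1.53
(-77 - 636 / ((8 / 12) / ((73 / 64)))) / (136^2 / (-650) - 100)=12117625 / 1335936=9.07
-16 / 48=-1 / 3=-0.33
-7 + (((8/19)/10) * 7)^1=-637/95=-6.71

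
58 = 58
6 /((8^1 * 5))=3 /20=0.15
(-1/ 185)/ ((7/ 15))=-3/ 259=-0.01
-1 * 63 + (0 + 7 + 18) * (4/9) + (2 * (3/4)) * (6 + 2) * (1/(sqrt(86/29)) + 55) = 6 * sqrt(2494)/43 + 5473/9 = 615.08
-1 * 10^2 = -100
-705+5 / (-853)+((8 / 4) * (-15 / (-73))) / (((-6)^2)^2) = -9482397895 / 13450104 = -705.01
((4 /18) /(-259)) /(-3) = 2 /6993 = 0.00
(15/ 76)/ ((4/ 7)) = 105/ 304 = 0.35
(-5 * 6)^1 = -30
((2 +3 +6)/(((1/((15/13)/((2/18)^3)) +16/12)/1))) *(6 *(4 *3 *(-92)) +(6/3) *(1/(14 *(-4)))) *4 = -22309619805/102151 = -218398.45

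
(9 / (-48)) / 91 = -3 / 1456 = -0.00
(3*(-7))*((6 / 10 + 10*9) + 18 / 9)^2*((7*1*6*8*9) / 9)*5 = -1512587664 / 5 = -302517532.80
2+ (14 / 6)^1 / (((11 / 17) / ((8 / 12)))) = 436 / 99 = 4.40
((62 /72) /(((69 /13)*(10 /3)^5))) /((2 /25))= 3627 /736000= 0.00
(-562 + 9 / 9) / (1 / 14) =-7854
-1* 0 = 0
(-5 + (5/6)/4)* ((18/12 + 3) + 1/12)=-21.96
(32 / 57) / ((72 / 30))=40 / 171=0.23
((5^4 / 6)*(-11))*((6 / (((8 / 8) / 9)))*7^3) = -21223125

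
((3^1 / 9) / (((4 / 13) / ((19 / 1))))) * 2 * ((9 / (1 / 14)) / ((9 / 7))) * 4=48412 / 3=16137.33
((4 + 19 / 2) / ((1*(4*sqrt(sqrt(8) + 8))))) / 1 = 1.03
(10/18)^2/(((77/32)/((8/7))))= 6400/43659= 0.15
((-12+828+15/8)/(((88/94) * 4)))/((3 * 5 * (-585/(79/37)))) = -2699351/50793600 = -0.05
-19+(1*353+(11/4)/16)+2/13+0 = 278159/832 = 334.33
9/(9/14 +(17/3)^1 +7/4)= 1.12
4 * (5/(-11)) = -20/11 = -1.82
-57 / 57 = -1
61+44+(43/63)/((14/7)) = 13273/126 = 105.34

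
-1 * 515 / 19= -515 / 19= -27.11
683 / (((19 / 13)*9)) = 8879 / 171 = 51.92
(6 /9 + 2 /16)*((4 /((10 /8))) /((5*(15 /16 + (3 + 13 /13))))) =608 /5925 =0.10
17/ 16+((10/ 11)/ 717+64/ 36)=1075741/ 378576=2.84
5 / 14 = 0.36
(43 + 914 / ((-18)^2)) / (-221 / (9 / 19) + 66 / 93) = -230113 / 2339478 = -0.10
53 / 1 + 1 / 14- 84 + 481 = 6301 / 14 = 450.07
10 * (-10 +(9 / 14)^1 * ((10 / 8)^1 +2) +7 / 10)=-2019 / 28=-72.11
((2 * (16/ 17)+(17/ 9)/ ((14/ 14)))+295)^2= 2089586944/ 23409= 89264.25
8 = 8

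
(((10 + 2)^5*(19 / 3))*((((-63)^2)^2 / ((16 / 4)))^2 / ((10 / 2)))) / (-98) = -249411752379895392 / 5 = -49882350475979078.40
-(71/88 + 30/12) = -291/88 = -3.31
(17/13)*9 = 153/13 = 11.77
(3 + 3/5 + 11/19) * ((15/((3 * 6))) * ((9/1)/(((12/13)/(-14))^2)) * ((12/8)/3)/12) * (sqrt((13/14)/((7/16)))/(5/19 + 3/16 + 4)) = 98.33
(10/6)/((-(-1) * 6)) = 5/18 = 0.28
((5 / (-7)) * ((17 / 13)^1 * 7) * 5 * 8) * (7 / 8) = -2975 / 13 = -228.85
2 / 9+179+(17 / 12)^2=8699 / 48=181.23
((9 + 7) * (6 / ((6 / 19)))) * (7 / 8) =266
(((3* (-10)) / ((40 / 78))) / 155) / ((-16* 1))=117 / 4960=0.02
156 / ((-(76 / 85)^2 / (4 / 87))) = -93925 / 10469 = -8.97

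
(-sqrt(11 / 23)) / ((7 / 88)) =-88 * sqrt(253) / 161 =-8.69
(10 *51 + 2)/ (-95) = -512/ 95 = -5.39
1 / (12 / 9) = 3 / 4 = 0.75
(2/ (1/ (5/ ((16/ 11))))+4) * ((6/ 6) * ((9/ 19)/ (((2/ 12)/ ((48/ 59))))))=28188/ 1121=25.15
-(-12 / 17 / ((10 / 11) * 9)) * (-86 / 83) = -1892 / 21165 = -0.09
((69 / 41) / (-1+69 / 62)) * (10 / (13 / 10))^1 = 427800 / 3731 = 114.66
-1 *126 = -126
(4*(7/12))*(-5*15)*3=-525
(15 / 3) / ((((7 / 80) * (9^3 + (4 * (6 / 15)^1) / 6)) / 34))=204000 / 76573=2.66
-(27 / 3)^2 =-81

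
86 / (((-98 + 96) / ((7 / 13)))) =-301 / 13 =-23.15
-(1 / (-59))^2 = -1 / 3481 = -0.00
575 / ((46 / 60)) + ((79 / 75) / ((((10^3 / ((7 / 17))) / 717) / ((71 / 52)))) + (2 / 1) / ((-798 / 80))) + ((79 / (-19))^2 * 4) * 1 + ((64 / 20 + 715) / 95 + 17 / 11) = 1526843375035087 / 1842941100000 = 828.48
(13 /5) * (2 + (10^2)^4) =1300000026 /5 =260000005.20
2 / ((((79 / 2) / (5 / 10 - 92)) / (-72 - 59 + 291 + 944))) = -404064 / 79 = -5114.73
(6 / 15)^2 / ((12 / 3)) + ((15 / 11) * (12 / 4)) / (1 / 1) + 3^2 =3611 / 275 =13.13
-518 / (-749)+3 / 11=1135 / 1177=0.96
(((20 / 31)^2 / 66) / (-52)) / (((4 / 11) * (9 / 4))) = -50 / 337311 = -0.00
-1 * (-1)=1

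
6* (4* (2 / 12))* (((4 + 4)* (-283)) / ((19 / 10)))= -90560 / 19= -4766.32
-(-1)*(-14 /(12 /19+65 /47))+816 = 207926 /257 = 809.05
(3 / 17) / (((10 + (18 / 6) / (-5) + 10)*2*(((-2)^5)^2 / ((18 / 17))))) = 135 / 28705792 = 0.00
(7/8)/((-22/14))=-49/88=-0.56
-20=-20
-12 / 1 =-12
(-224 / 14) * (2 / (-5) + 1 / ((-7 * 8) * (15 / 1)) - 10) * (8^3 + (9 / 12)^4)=1145883761 / 13440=85259.21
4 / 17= 0.24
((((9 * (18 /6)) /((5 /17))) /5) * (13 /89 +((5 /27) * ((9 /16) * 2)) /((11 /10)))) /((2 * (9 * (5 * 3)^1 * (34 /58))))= 114289 /2937000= 0.04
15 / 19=0.79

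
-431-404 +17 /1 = -818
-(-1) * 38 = 38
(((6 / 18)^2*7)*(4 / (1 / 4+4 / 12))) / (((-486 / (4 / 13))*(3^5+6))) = -32 / 2359773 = -0.00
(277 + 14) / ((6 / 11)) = 1067 / 2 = 533.50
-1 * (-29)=29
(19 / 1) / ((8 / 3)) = 57 / 8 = 7.12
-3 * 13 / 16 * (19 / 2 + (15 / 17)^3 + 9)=-7352709 / 157216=-46.77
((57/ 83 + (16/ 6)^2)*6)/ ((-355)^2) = 466/ 1255209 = 0.00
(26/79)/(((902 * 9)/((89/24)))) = 1157/7695864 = 0.00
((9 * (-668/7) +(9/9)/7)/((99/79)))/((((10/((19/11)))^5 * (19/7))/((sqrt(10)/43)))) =-61885402949 * sqrt(10)/68559410700000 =-0.00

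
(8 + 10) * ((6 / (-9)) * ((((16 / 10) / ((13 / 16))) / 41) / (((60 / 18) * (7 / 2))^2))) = -13824 / 3264625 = -0.00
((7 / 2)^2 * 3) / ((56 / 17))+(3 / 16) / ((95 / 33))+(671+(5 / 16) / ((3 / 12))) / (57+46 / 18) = 2292333 / 101840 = 22.51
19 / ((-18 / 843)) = -5339 / 6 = -889.83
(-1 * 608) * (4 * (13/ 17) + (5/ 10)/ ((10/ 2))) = -163248/ 85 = -1920.56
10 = 10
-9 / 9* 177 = -177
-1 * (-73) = 73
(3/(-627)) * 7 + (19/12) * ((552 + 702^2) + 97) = 1959501779/2508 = 781300.55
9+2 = 11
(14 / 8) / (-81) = -7 / 324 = -0.02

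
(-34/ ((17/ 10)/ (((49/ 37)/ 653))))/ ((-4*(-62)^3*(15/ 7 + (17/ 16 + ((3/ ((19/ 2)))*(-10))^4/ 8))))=-0.00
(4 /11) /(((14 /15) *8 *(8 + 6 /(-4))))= 15 /2002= 0.01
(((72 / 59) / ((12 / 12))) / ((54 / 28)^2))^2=2458624 / 22838841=0.11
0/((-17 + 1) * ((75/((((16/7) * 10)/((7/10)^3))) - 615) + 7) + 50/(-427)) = 0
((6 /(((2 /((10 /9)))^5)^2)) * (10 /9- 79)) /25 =-547656250 /10460353203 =-0.05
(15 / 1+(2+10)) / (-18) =-3 / 2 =-1.50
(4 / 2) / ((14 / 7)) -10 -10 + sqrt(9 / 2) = -19 + 3 * sqrt(2) / 2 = -16.88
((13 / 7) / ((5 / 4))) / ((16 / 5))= 13 / 28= 0.46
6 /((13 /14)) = 6.46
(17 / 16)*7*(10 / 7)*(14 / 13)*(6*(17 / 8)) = 30345 / 208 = 145.89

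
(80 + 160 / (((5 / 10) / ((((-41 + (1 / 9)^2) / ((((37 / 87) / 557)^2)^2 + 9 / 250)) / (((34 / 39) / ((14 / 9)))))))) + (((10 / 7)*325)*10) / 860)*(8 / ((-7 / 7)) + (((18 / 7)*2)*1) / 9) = 3678722086093070854926512063380 / 761863157534343183025749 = 4828586.41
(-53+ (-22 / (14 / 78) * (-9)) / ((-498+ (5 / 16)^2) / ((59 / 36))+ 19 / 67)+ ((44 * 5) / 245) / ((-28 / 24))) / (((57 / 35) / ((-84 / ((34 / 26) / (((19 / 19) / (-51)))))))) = -78620666701772 / 1770910476279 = -44.40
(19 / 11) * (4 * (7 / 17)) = 532 / 187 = 2.84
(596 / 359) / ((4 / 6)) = 894 / 359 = 2.49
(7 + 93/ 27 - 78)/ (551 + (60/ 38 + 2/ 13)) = -150176/ 1228725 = -0.12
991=991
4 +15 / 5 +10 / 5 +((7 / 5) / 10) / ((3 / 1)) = 1357 / 150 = 9.05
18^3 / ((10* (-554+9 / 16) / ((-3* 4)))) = 12.65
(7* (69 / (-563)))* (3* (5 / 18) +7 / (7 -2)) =-10787 / 5630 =-1.92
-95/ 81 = -1.17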